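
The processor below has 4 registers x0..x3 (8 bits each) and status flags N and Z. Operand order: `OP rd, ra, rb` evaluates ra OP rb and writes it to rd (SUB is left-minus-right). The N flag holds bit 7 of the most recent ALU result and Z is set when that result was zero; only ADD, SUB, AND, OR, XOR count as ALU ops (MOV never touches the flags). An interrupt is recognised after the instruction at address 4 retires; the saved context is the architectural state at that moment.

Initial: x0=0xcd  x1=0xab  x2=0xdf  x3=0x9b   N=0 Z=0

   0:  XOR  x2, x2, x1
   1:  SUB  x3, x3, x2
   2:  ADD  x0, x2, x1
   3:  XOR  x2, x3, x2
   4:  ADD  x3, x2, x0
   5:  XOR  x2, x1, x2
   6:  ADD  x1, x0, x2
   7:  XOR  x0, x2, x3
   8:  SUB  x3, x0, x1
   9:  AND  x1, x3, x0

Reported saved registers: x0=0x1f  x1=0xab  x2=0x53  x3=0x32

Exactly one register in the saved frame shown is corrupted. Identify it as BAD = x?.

after  0: x0=0xcd x1=0xab x2=0x74 x3=0x9b  N=0 Z=0
after  1: x0=0xcd x1=0xab x2=0x74 x3=0x27  N=0 Z=0
after  2: x0=0x1f x1=0xab x2=0x74 x3=0x27  N=0 Z=0
after  3: x0=0x1f x1=0xab x2=0x53 x3=0x27  N=0 Z=0
after  4: x0=0x1f x1=0xab x2=0x53 x3=0x72  N=0 Z=0
-- IRQ taken; context saved, return-PC = 5 --
mismatch: x3: reported 0x32 vs actual 0x72

BAD = x3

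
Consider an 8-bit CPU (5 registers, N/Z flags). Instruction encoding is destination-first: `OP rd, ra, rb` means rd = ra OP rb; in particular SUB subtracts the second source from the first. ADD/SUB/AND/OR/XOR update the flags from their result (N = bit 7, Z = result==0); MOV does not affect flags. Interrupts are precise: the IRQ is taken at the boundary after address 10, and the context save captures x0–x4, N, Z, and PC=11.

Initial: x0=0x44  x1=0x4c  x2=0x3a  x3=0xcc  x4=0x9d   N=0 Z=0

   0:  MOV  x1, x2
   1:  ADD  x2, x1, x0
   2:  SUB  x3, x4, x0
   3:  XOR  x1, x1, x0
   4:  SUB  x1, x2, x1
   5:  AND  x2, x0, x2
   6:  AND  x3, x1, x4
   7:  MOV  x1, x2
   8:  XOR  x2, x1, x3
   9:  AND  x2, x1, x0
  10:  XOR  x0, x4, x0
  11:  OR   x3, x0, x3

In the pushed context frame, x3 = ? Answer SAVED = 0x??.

after  0: x0=0x44 x1=0x3a x2=0x3a x3=0xcc x4=0x9d  N=0 Z=0
after  1: x0=0x44 x1=0x3a x2=0x7e x3=0xcc x4=0x9d  N=0 Z=0
after  2: x0=0x44 x1=0x3a x2=0x7e x3=0x59 x4=0x9d  N=0 Z=0
after  3: x0=0x44 x1=0x7e x2=0x7e x3=0x59 x4=0x9d  N=0 Z=0
after  4: x0=0x44 x1=0x00 x2=0x7e x3=0x59 x4=0x9d  N=0 Z=1
after  5: x0=0x44 x1=0x00 x2=0x44 x3=0x59 x4=0x9d  N=0 Z=0
after  6: x0=0x44 x1=0x00 x2=0x44 x3=0x00 x4=0x9d  N=0 Z=1
after  7: x0=0x44 x1=0x44 x2=0x44 x3=0x00 x4=0x9d  N=0 Z=1
after  8: x0=0x44 x1=0x44 x2=0x44 x3=0x00 x4=0x9d  N=0 Z=0
after  9: x0=0x44 x1=0x44 x2=0x44 x3=0x00 x4=0x9d  N=0 Z=0
after 10: x0=0xd9 x1=0x44 x2=0x44 x3=0x00 x4=0x9d  N=1 Z=0
-- IRQ taken; context saved, return-PC = 11 --

SAVED = 0x00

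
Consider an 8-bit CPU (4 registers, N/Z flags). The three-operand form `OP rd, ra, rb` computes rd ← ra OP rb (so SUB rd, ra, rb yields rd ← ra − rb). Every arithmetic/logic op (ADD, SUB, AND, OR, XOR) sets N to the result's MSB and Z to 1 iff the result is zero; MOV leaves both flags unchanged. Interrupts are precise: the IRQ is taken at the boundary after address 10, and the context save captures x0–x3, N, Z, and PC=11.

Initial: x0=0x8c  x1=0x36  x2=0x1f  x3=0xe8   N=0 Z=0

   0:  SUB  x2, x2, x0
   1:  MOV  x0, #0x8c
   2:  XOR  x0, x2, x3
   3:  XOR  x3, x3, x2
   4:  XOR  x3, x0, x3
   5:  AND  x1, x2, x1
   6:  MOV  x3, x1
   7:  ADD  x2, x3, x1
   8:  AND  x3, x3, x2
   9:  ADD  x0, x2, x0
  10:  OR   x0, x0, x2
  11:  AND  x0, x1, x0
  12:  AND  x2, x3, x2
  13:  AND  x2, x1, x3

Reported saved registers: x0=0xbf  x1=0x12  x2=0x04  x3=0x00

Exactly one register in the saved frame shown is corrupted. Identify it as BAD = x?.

BAD = x2

after  0: x0=0x8c x1=0x36 x2=0x93 x3=0xe8  N=1 Z=0
after  1: x0=0x8c x1=0x36 x2=0x93 x3=0xe8  N=1 Z=0
after  2: x0=0x7b x1=0x36 x2=0x93 x3=0xe8  N=0 Z=0
after  3: x0=0x7b x1=0x36 x2=0x93 x3=0x7b  N=0 Z=0
after  4: x0=0x7b x1=0x36 x2=0x93 x3=0x00  N=0 Z=1
after  5: x0=0x7b x1=0x12 x2=0x93 x3=0x00  N=0 Z=0
after  6: x0=0x7b x1=0x12 x2=0x93 x3=0x12  N=0 Z=0
after  7: x0=0x7b x1=0x12 x2=0x24 x3=0x12  N=0 Z=0
after  8: x0=0x7b x1=0x12 x2=0x24 x3=0x00  N=0 Z=1
after  9: x0=0x9f x1=0x12 x2=0x24 x3=0x00  N=1 Z=0
after 10: x0=0xbf x1=0x12 x2=0x24 x3=0x00  N=1 Z=0
-- IRQ taken; context saved, return-PC = 11 --
mismatch: x2: reported 0x04 vs actual 0x24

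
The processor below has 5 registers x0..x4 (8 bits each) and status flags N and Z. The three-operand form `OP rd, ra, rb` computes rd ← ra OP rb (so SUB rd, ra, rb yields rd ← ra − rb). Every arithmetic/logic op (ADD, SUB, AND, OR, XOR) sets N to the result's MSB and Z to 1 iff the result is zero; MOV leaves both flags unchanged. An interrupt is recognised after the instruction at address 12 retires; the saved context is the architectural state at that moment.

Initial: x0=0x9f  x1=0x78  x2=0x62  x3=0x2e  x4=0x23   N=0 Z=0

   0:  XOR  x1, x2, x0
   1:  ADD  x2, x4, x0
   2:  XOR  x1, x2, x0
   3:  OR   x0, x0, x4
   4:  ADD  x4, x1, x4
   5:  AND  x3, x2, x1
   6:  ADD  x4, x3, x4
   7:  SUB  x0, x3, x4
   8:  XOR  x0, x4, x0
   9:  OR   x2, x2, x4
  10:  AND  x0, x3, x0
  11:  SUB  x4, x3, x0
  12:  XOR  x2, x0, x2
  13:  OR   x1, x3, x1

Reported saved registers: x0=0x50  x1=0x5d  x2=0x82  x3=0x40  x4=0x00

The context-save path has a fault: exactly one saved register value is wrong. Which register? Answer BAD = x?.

BAD = x0

after  0: x0=0x9f x1=0xfd x2=0x62 x3=0x2e x4=0x23  N=1 Z=0
after  1: x0=0x9f x1=0xfd x2=0xc2 x3=0x2e x4=0x23  N=1 Z=0
after  2: x0=0x9f x1=0x5d x2=0xc2 x3=0x2e x4=0x23  N=0 Z=0
after  3: x0=0xbf x1=0x5d x2=0xc2 x3=0x2e x4=0x23  N=1 Z=0
after  4: x0=0xbf x1=0x5d x2=0xc2 x3=0x2e x4=0x80  N=1 Z=0
after  5: x0=0xbf x1=0x5d x2=0xc2 x3=0x40 x4=0x80  N=0 Z=0
after  6: x0=0xbf x1=0x5d x2=0xc2 x3=0x40 x4=0xc0  N=1 Z=0
after  7: x0=0x80 x1=0x5d x2=0xc2 x3=0x40 x4=0xc0  N=1 Z=0
after  8: x0=0x40 x1=0x5d x2=0xc2 x3=0x40 x4=0xc0  N=0 Z=0
after  9: x0=0x40 x1=0x5d x2=0xc2 x3=0x40 x4=0xc0  N=1 Z=0
after 10: x0=0x40 x1=0x5d x2=0xc2 x3=0x40 x4=0xc0  N=0 Z=0
after 11: x0=0x40 x1=0x5d x2=0xc2 x3=0x40 x4=0x00  N=0 Z=1
after 12: x0=0x40 x1=0x5d x2=0x82 x3=0x40 x4=0x00  N=1 Z=0
-- IRQ taken; context saved, return-PC = 13 --
mismatch: x0: reported 0x50 vs actual 0x40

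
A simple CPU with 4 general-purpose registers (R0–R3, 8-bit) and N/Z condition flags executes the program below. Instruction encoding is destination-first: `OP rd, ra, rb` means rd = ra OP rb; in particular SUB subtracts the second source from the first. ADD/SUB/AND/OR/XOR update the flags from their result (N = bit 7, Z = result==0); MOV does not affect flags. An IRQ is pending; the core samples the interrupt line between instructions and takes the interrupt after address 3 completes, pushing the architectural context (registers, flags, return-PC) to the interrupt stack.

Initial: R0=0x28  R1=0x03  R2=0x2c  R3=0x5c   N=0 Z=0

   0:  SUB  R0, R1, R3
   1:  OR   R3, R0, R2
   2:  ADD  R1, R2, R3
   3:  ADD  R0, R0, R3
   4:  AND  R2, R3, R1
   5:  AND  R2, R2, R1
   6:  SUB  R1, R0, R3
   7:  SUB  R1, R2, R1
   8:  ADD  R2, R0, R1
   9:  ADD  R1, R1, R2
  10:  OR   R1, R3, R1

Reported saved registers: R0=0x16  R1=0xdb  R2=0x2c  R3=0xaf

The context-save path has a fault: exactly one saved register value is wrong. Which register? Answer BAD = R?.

after  0: R0=0xa7 R1=0x03 R2=0x2c R3=0x5c  N=1 Z=0
after  1: R0=0xa7 R1=0x03 R2=0x2c R3=0xaf  N=1 Z=0
after  2: R0=0xa7 R1=0xdb R2=0x2c R3=0xaf  N=1 Z=0
after  3: R0=0x56 R1=0xdb R2=0x2c R3=0xaf  N=0 Z=0
-- IRQ taken; context saved, return-PC = 4 --
mismatch: R0: reported 0x16 vs actual 0x56

BAD = R0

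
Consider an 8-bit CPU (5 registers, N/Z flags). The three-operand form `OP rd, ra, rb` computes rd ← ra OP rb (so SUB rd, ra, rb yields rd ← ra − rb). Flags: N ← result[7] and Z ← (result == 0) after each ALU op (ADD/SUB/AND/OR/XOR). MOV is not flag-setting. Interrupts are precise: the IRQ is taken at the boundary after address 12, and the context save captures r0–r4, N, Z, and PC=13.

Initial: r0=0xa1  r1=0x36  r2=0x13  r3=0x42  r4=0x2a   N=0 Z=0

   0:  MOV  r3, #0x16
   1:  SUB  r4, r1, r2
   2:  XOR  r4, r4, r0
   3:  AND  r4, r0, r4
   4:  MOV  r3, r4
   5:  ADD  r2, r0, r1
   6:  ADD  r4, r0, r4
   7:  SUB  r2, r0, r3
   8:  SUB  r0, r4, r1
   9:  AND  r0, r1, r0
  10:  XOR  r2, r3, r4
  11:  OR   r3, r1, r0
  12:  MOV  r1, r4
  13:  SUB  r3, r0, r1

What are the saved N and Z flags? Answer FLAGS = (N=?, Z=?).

after  0: r0=0xa1 r1=0x36 r2=0x13 r3=0x16 r4=0x2a  N=0 Z=0
after  1: r0=0xa1 r1=0x36 r2=0x13 r3=0x16 r4=0x23  N=0 Z=0
after  2: r0=0xa1 r1=0x36 r2=0x13 r3=0x16 r4=0x82  N=1 Z=0
after  3: r0=0xa1 r1=0x36 r2=0x13 r3=0x16 r4=0x80  N=1 Z=0
after  4: r0=0xa1 r1=0x36 r2=0x13 r3=0x80 r4=0x80  N=1 Z=0
after  5: r0=0xa1 r1=0x36 r2=0xd7 r3=0x80 r4=0x80  N=1 Z=0
after  6: r0=0xa1 r1=0x36 r2=0xd7 r3=0x80 r4=0x21  N=0 Z=0
after  7: r0=0xa1 r1=0x36 r2=0x21 r3=0x80 r4=0x21  N=0 Z=0
after  8: r0=0xeb r1=0x36 r2=0x21 r3=0x80 r4=0x21  N=1 Z=0
after  9: r0=0x22 r1=0x36 r2=0x21 r3=0x80 r4=0x21  N=0 Z=0
after 10: r0=0x22 r1=0x36 r2=0xa1 r3=0x80 r4=0x21  N=1 Z=0
after 11: r0=0x22 r1=0x36 r2=0xa1 r3=0x36 r4=0x21  N=0 Z=0
after 12: r0=0x22 r1=0x21 r2=0xa1 r3=0x36 r4=0x21  N=0 Z=0
-- IRQ taken; context saved, return-PC = 13 --

FLAGS = (N=0, Z=0)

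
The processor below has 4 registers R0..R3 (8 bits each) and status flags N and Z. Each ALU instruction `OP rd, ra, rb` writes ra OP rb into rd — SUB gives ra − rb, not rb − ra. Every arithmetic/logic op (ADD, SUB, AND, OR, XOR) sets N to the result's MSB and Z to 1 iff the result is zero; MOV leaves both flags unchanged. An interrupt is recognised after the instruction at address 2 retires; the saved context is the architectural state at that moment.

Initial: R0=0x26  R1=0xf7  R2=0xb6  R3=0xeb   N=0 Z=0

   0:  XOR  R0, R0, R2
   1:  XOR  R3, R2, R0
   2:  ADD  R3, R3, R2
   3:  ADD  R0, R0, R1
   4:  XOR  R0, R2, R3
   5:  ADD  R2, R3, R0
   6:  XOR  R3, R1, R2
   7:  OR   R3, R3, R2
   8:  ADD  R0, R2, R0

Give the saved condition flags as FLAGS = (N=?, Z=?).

FLAGS = (N=1, Z=0)

after  0: R0=0x90 R1=0xf7 R2=0xb6 R3=0xeb  N=1 Z=0
after  1: R0=0x90 R1=0xf7 R2=0xb6 R3=0x26  N=0 Z=0
after  2: R0=0x90 R1=0xf7 R2=0xb6 R3=0xdc  N=1 Z=0
-- IRQ taken; context saved, return-PC = 3 --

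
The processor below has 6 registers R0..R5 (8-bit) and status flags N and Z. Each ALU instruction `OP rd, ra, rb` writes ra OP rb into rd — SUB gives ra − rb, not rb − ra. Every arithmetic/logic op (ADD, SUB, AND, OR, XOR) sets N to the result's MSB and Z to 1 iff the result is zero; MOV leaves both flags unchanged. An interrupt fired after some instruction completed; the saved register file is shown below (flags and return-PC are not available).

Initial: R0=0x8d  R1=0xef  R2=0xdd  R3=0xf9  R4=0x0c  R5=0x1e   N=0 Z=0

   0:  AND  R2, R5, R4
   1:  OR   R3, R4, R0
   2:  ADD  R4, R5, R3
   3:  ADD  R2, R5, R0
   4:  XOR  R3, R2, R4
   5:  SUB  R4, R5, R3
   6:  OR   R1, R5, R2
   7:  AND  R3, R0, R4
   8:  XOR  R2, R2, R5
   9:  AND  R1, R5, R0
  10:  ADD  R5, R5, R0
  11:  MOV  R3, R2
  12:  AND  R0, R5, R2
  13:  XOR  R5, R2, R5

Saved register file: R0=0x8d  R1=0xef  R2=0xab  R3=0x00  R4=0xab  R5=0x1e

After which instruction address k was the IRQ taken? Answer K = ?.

after  0: R0=0x8d R1=0xef R2=0x0c R3=0xf9 R4=0x0c R5=0x1e  N=0 Z=0
after  1: R0=0x8d R1=0xef R2=0x0c R3=0x8d R4=0x0c R5=0x1e  N=1 Z=0
after  2: R0=0x8d R1=0xef R2=0x0c R3=0x8d R4=0xab R5=0x1e  N=1 Z=0
after  3: R0=0x8d R1=0xef R2=0xab R3=0x8d R4=0xab R5=0x1e  N=1 Z=0
after  4: R0=0x8d R1=0xef R2=0xab R3=0x00 R4=0xab R5=0x1e  N=0 Z=1
-- IRQ taken; context saved, return-PC = 5 --

K = 4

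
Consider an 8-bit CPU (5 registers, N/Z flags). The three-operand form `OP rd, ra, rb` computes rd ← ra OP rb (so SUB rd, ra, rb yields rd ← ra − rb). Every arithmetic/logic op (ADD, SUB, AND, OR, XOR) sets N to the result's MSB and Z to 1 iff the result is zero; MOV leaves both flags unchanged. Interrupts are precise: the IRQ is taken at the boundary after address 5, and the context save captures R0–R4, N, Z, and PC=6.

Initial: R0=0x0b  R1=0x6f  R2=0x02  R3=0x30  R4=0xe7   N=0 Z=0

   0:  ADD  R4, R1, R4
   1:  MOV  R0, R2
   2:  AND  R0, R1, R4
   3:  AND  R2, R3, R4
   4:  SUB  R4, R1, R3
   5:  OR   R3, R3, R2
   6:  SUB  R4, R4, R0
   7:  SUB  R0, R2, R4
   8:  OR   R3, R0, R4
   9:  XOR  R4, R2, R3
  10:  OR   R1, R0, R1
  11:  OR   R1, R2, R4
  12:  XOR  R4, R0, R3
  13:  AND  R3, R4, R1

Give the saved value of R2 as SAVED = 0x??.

after  0: R0=0x0b R1=0x6f R2=0x02 R3=0x30 R4=0x56  N=0 Z=0
after  1: R0=0x02 R1=0x6f R2=0x02 R3=0x30 R4=0x56  N=0 Z=0
after  2: R0=0x46 R1=0x6f R2=0x02 R3=0x30 R4=0x56  N=0 Z=0
after  3: R0=0x46 R1=0x6f R2=0x10 R3=0x30 R4=0x56  N=0 Z=0
after  4: R0=0x46 R1=0x6f R2=0x10 R3=0x30 R4=0x3f  N=0 Z=0
after  5: R0=0x46 R1=0x6f R2=0x10 R3=0x30 R4=0x3f  N=0 Z=0
-- IRQ taken; context saved, return-PC = 6 --

SAVED = 0x10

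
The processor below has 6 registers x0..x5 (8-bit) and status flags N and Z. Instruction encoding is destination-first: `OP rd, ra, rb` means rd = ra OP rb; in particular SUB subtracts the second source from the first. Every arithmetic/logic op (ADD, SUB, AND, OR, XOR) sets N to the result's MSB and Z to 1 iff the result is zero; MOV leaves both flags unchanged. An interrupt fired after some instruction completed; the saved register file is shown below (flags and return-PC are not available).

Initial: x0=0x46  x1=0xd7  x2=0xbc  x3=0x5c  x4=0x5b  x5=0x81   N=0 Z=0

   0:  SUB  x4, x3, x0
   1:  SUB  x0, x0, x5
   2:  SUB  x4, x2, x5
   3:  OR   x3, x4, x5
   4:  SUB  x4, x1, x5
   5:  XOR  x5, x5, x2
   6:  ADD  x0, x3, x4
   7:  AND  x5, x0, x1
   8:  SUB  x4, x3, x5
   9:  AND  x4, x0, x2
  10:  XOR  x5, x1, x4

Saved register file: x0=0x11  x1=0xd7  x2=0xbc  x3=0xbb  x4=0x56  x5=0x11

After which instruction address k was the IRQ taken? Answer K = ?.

after  0: x0=0x46 x1=0xd7 x2=0xbc x3=0x5c x4=0x16 x5=0x81  N=0 Z=0
after  1: x0=0xc5 x1=0xd7 x2=0xbc x3=0x5c x4=0x16 x5=0x81  N=1 Z=0
after  2: x0=0xc5 x1=0xd7 x2=0xbc x3=0x5c x4=0x3b x5=0x81  N=0 Z=0
after  3: x0=0xc5 x1=0xd7 x2=0xbc x3=0xbb x4=0x3b x5=0x81  N=1 Z=0
after  4: x0=0xc5 x1=0xd7 x2=0xbc x3=0xbb x4=0x56 x5=0x81  N=0 Z=0
after  5: x0=0xc5 x1=0xd7 x2=0xbc x3=0xbb x4=0x56 x5=0x3d  N=0 Z=0
after  6: x0=0x11 x1=0xd7 x2=0xbc x3=0xbb x4=0x56 x5=0x3d  N=0 Z=0
after  7: x0=0x11 x1=0xd7 x2=0xbc x3=0xbb x4=0x56 x5=0x11  N=0 Z=0
-- IRQ taken; context saved, return-PC = 8 --

K = 7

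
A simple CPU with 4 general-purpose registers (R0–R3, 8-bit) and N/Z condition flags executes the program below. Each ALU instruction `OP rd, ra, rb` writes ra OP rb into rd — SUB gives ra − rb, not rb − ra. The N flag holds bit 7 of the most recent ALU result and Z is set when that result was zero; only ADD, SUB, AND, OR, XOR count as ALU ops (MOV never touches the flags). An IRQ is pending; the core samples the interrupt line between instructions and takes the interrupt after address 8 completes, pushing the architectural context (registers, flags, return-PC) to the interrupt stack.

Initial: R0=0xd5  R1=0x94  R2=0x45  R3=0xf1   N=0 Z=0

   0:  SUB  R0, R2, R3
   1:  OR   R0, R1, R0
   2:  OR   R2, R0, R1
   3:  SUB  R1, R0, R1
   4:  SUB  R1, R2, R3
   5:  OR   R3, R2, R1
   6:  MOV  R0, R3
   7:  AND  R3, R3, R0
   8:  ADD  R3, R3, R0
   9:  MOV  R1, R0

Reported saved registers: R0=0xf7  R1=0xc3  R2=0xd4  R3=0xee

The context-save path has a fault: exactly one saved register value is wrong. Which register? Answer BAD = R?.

BAD = R1

after  0: R0=0x54 R1=0x94 R2=0x45 R3=0xf1  N=0 Z=0
after  1: R0=0xd4 R1=0x94 R2=0x45 R3=0xf1  N=1 Z=0
after  2: R0=0xd4 R1=0x94 R2=0xd4 R3=0xf1  N=1 Z=0
after  3: R0=0xd4 R1=0x40 R2=0xd4 R3=0xf1  N=0 Z=0
after  4: R0=0xd4 R1=0xe3 R2=0xd4 R3=0xf1  N=1 Z=0
after  5: R0=0xd4 R1=0xe3 R2=0xd4 R3=0xf7  N=1 Z=0
after  6: R0=0xf7 R1=0xe3 R2=0xd4 R3=0xf7  N=1 Z=0
after  7: R0=0xf7 R1=0xe3 R2=0xd4 R3=0xf7  N=1 Z=0
after  8: R0=0xf7 R1=0xe3 R2=0xd4 R3=0xee  N=1 Z=0
-- IRQ taken; context saved, return-PC = 9 --
mismatch: R1: reported 0xc3 vs actual 0xe3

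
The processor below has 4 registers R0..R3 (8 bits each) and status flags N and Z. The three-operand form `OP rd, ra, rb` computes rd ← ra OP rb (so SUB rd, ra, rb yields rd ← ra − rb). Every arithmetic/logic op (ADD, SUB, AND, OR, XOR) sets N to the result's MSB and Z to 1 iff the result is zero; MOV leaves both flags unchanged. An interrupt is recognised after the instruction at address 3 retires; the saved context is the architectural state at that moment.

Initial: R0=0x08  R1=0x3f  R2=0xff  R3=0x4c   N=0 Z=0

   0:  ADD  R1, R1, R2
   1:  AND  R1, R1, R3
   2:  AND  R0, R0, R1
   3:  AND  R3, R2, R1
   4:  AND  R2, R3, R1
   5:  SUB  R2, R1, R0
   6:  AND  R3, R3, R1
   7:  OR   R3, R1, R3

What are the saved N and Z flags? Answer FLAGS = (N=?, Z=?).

after  0: R0=0x08 R1=0x3e R2=0xff R3=0x4c  N=0 Z=0
after  1: R0=0x08 R1=0x0c R2=0xff R3=0x4c  N=0 Z=0
after  2: R0=0x08 R1=0x0c R2=0xff R3=0x4c  N=0 Z=0
after  3: R0=0x08 R1=0x0c R2=0xff R3=0x0c  N=0 Z=0
-- IRQ taken; context saved, return-PC = 4 --

FLAGS = (N=0, Z=0)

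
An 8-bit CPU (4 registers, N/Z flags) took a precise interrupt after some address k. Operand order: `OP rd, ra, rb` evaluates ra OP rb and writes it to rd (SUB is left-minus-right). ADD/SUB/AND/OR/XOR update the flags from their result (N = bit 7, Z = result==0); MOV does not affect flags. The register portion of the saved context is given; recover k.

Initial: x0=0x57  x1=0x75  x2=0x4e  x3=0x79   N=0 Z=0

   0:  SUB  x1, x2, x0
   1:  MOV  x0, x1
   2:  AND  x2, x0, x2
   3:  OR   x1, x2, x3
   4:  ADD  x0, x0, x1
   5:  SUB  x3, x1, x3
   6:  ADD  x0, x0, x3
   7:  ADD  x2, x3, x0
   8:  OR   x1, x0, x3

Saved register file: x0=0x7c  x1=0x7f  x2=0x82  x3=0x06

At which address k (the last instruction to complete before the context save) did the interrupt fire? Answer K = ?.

after  0: x0=0x57 x1=0xf7 x2=0x4e x3=0x79  N=1 Z=0
after  1: x0=0xf7 x1=0xf7 x2=0x4e x3=0x79  N=1 Z=0
after  2: x0=0xf7 x1=0xf7 x2=0x46 x3=0x79  N=0 Z=0
after  3: x0=0xf7 x1=0x7f x2=0x46 x3=0x79  N=0 Z=0
after  4: x0=0x76 x1=0x7f x2=0x46 x3=0x79  N=0 Z=0
after  5: x0=0x76 x1=0x7f x2=0x46 x3=0x06  N=0 Z=0
after  6: x0=0x7c x1=0x7f x2=0x46 x3=0x06  N=0 Z=0
after  7: x0=0x7c x1=0x7f x2=0x82 x3=0x06  N=1 Z=0
-- IRQ taken; context saved, return-PC = 8 --

K = 7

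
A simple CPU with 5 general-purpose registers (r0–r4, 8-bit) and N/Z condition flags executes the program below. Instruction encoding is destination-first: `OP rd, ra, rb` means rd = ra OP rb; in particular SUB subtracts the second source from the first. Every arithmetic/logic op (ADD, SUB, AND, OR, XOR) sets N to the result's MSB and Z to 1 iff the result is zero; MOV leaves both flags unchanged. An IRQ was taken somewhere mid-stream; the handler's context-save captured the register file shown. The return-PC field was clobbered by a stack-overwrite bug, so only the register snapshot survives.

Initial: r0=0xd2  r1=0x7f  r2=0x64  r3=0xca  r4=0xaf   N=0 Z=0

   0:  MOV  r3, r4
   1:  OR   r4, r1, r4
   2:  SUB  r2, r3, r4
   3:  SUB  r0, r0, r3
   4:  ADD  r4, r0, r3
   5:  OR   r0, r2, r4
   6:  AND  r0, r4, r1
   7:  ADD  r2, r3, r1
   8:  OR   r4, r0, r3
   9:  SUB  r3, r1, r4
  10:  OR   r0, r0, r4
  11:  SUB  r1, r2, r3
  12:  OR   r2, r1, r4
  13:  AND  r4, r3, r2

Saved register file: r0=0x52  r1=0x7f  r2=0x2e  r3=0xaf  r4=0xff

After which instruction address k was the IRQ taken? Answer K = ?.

after  0: r0=0xd2 r1=0x7f r2=0x64 r3=0xaf r4=0xaf  N=0 Z=0
after  1: r0=0xd2 r1=0x7f r2=0x64 r3=0xaf r4=0xff  N=1 Z=0
after  2: r0=0xd2 r1=0x7f r2=0xb0 r3=0xaf r4=0xff  N=1 Z=0
after  3: r0=0x23 r1=0x7f r2=0xb0 r3=0xaf r4=0xff  N=0 Z=0
after  4: r0=0x23 r1=0x7f r2=0xb0 r3=0xaf r4=0xd2  N=1 Z=0
after  5: r0=0xf2 r1=0x7f r2=0xb0 r3=0xaf r4=0xd2  N=1 Z=0
after  6: r0=0x52 r1=0x7f r2=0xb0 r3=0xaf r4=0xd2  N=0 Z=0
after  7: r0=0x52 r1=0x7f r2=0x2e r3=0xaf r4=0xd2  N=0 Z=0
after  8: r0=0x52 r1=0x7f r2=0x2e r3=0xaf r4=0xff  N=1 Z=0
-- IRQ taken; context saved, return-PC = 9 --

K = 8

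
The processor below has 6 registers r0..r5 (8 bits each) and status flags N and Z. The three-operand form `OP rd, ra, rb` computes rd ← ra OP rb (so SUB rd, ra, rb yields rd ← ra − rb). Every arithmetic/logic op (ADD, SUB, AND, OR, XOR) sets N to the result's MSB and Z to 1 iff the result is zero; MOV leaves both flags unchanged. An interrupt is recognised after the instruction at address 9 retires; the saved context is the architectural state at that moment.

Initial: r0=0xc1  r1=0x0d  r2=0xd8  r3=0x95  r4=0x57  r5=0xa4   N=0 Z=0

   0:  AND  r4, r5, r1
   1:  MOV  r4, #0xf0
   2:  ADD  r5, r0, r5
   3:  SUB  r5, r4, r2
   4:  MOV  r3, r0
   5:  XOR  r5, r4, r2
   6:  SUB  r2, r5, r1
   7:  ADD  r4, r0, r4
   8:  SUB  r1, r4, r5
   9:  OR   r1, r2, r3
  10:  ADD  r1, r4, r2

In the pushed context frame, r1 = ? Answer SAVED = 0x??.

after  0: r0=0xc1 r1=0x0d r2=0xd8 r3=0x95 r4=0x04 r5=0xa4  N=0 Z=0
after  1: r0=0xc1 r1=0x0d r2=0xd8 r3=0x95 r4=0xf0 r5=0xa4  N=0 Z=0
after  2: r0=0xc1 r1=0x0d r2=0xd8 r3=0x95 r4=0xf0 r5=0x65  N=0 Z=0
after  3: r0=0xc1 r1=0x0d r2=0xd8 r3=0x95 r4=0xf0 r5=0x18  N=0 Z=0
after  4: r0=0xc1 r1=0x0d r2=0xd8 r3=0xc1 r4=0xf0 r5=0x18  N=0 Z=0
after  5: r0=0xc1 r1=0x0d r2=0xd8 r3=0xc1 r4=0xf0 r5=0x28  N=0 Z=0
after  6: r0=0xc1 r1=0x0d r2=0x1b r3=0xc1 r4=0xf0 r5=0x28  N=0 Z=0
after  7: r0=0xc1 r1=0x0d r2=0x1b r3=0xc1 r4=0xb1 r5=0x28  N=1 Z=0
after  8: r0=0xc1 r1=0x89 r2=0x1b r3=0xc1 r4=0xb1 r5=0x28  N=1 Z=0
after  9: r0=0xc1 r1=0xdb r2=0x1b r3=0xc1 r4=0xb1 r5=0x28  N=1 Z=0
-- IRQ taken; context saved, return-PC = 10 --

SAVED = 0xdb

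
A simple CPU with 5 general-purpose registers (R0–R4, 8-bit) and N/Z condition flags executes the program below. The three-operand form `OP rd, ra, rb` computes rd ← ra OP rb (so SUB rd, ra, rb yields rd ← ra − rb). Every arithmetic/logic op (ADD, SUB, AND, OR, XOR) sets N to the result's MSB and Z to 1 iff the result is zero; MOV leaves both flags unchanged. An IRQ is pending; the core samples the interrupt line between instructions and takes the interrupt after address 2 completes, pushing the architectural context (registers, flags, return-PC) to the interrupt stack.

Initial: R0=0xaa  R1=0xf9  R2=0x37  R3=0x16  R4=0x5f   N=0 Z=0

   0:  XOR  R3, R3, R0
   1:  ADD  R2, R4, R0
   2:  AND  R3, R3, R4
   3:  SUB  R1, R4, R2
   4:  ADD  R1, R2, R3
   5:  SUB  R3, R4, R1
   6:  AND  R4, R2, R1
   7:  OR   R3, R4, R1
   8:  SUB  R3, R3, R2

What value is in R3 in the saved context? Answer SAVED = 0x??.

SAVED = 0x1c

after  0: R0=0xaa R1=0xf9 R2=0x37 R3=0xbc R4=0x5f  N=1 Z=0
after  1: R0=0xaa R1=0xf9 R2=0x09 R3=0xbc R4=0x5f  N=0 Z=0
after  2: R0=0xaa R1=0xf9 R2=0x09 R3=0x1c R4=0x5f  N=0 Z=0
-- IRQ taken; context saved, return-PC = 3 --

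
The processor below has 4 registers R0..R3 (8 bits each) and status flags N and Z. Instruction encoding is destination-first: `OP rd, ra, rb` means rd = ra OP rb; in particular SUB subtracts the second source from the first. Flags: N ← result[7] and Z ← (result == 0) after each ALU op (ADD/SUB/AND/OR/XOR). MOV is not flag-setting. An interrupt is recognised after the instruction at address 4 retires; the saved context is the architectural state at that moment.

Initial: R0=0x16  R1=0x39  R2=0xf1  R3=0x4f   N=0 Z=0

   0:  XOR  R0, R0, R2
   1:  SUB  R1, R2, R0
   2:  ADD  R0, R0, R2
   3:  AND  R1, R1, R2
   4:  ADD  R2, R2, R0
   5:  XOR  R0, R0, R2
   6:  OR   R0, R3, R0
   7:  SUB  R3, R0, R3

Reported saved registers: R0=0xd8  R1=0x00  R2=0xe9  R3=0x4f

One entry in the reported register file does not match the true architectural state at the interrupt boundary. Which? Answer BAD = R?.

after  0: R0=0xe7 R1=0x39 R2=0xf1 R3=0x4f  N=1 Z=0
after  1: R0=0xe7 R1=0x0a R2=0xf1 R3=0x4f  N=0 Z=0
after  2: R0=0xd8 R1=0x0a R2=0xf1 R3=0x4f  N=1 Z=0
after  3: R0=0xd8 R1=0x00 R2=0xf1 R3=0x4f  N=0 Z=1
after  4: R0=0xd8 R1=0x00 R2=0xc9 R3=0x4f  N=1 Z=0
-- IRQ taken; context saved, return-PC = 5 --
mismatch: R2: reported 0xe9 vs actual 0xc9

BAD = R2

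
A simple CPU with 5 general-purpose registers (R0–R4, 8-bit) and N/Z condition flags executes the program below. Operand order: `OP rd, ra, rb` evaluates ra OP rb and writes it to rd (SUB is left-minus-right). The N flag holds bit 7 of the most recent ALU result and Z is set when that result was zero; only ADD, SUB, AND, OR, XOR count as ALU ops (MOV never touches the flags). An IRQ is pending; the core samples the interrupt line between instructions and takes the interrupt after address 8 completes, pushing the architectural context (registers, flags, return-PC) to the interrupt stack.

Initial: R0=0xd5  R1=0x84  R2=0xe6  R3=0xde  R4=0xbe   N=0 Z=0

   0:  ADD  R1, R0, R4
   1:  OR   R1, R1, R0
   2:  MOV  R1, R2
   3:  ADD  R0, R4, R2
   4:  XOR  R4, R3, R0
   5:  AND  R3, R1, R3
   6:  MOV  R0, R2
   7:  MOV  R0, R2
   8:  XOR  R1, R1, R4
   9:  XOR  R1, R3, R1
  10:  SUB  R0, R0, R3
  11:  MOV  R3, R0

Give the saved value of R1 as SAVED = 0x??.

SAVED = 0x9c

after  0: R0=0xd5 R1=0x93 R2=0xe6 R3=0xde R4=0xbe  N=1 Z=0
after  1: R0=0xd5 R1=0xd7 R2=0xe6 R3=0xde R4=0xbe  N=1 Z=0
after  2: R0=0xd5 R1=0xe6 R2=0xe6 R3=0xde R4=0xbe  N=1 Z=0
after  3: R0=0xa4 R1=0xe6 R2=0xe6 R3=0xde R4=0xbe  N=1 Z=0
after  4: R0=0xa4 R1=0xe6 R2=0xe6 R3=0xde R4=0x7a  N=0 Z=0
after  5: R0=0xa4 R1=0xe6 R2=0xe6 R3=0xc6 R4=0x7a  N=1 Z=0
after  6: R0=0xe6 R1=0xe6 R2=0xe6 R3=0xc6 R4=0x7a  N=1 Z=0
after  7: R0=0xe6 R1=0xe6 R2=0xe6 R3=0xc6 R4=0x7a  N=1 Z=0
after  8: R0=0xe6 R1=0x9c R2=0xe6 R3=0xc6 R4=0x7a  N=1 Z=0
-- IRQ taken; context saved, return-PC = 9 --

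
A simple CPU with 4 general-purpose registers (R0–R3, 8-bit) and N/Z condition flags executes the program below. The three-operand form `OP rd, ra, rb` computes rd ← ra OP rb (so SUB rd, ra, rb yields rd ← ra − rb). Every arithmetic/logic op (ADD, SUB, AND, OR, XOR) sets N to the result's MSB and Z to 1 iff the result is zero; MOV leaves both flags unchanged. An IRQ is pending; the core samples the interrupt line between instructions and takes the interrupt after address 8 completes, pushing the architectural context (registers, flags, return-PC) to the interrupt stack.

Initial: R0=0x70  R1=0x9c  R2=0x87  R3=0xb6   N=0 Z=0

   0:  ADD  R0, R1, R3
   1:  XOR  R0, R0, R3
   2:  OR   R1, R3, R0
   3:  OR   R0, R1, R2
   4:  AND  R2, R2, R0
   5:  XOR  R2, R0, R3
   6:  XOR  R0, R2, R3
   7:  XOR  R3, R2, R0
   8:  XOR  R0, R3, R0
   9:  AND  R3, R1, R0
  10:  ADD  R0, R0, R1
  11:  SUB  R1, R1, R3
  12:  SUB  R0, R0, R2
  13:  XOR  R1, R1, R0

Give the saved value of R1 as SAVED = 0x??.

SAVED = 0xf6

after  0: R0=0x52 R1=0x9c R2=0x87 R3=0xb6  N=0 Z=0
after  1: R0=0xe4 R1=0x9c R2=0x87 R3=0xb6  N=1 Z=0
after  2: R0=0xe4 R1=0xf6 R2=0x87 R3=0xb6  N=1 Z=0
after  3: R0=0xf7 R1=0xf6 R2=0x87 R3=0xb6  N=1 Z=0
after  4: R0=0xf7 R1=0xf6 R2=0x87 R3=0xb6  N=1 Z=0
after  5: R0=0xf7 R1=0xf6 R2=0x41 R3=0xb6  N=0 Z=0
after  6: R0=0xf7 R1=0xf6 R2=0x41 R3=0xb6  N=1 Z=0
after  7: R0=0xf7 R1=0xf6 R2=0x41 R3=0xb6  N=1 Z=0
after  8: R0=0x41 R1=0xf6 R2=0x41 R3=0xb6  N=0 Z=0
-- IRQ taken; context saved, return-PC = 9 --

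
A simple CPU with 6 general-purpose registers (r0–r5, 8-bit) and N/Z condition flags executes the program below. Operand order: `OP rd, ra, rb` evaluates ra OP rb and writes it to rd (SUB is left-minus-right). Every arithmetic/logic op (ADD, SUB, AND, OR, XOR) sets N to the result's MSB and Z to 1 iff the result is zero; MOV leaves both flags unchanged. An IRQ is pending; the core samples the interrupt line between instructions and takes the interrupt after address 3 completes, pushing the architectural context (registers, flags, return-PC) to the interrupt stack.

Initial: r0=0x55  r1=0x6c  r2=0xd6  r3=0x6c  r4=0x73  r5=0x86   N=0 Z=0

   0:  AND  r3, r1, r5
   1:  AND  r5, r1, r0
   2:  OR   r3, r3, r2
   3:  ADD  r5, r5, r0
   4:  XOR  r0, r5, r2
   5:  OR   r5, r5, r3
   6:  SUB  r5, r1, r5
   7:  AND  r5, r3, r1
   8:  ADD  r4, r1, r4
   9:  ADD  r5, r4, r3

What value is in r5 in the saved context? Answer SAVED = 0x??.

after  0: r0=0x55 r1=0x6c r2=0xd6 r3=0x04 r4=0x73 r5=0x86  N=0 Z=0
after  1: r0=0x55 r1=0x6c r2=0xd6 r3=0x04 r4=0x73 r5=0x44  N=0 Z=0
after  2: r0=0x55 r1=0x6c r2=0xd6 r3=0xd6 r4=0x73 r5=0x44  N=1 Z=0
after  3: r0=0x55 r1=0x6c r2=0xd6 r3=0xd6 r4=0x73 r5=0x99  N=1 Z=0
-- IRQ taken; context saved, return-PC = 4 --

SAVED = 0x99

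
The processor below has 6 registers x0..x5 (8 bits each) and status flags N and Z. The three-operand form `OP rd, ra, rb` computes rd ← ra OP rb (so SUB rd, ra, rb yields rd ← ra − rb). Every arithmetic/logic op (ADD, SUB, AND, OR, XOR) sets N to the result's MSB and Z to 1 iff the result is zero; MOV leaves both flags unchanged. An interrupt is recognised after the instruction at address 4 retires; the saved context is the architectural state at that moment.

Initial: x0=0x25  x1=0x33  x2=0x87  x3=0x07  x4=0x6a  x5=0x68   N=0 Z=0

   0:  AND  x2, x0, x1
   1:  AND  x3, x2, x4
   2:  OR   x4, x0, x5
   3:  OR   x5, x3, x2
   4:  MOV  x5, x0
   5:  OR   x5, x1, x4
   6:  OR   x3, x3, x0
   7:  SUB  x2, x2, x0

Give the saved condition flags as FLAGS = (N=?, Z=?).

FLAGS = (N=0, Z=0)

after  0: x0=0x25 x1=0x33 x2=0x21 x3=0x07 x4=0x6a x5=0x68  N=0 Z=0
after  1: x0=0x25 x1=0x33 x2=0x21 x3=0x20 x4=0x6a x5=0x68  N=0 Z=0
after  2: x0=0x25 x1=0x33 x2=0x21 x3=0x20 x4=0x6d x5=0x68  N=0 Z=0
after  3: x0=0x25 x1=0x33 x2=0x21 x3=0x20 x4=0x6d x5=0x21  N=0 Z=0
after  4: x0=0x25 x1=0x33 x2=0x21 x3=0x20 x4=0x6d x5=0x25  N=0 Z=0
-- IRQ taken; context saved, return-PC = 5 --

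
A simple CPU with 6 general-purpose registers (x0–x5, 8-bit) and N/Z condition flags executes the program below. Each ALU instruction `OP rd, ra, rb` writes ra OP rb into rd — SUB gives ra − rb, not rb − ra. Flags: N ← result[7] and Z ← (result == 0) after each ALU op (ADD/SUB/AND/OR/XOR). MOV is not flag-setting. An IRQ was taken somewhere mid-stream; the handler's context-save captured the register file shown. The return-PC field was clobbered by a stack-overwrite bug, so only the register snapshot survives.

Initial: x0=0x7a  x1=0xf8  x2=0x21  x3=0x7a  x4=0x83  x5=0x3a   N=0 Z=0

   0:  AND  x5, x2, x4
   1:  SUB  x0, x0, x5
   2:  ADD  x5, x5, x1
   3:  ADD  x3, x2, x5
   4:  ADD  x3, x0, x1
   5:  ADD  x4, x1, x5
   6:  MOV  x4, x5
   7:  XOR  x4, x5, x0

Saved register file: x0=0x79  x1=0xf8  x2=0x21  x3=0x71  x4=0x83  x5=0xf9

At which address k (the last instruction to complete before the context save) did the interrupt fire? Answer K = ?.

after  0: x0=0x7a x1=0xf8 x2=0x21 x3=0x7a x4=0x83 x5=0x01  N=0 Z=0
after  1: x0=0x79 x1=0xf8 x2=0x21 x3=0x7a x4=0x83 x5=0x01  N=0 Z=0
after  2: x0=0x79 x1=0xf8 x2=0x21 x3=0x7a x4=0x83 x5=0xf9  N=1 Z=0
after  3: x0=0x79 x1=0xf8 x2=0x21 x3=0x1a x4=0x83 x5=0xf9  N=0 Z=0
after  4: x0=0x79 x1=0xf8 x2=0x21 x3=0x71 x4=0x83 x5=0xf9  N=0 Z=0
-- IRQ taken; context saved, return-PC = 5 --

K = 4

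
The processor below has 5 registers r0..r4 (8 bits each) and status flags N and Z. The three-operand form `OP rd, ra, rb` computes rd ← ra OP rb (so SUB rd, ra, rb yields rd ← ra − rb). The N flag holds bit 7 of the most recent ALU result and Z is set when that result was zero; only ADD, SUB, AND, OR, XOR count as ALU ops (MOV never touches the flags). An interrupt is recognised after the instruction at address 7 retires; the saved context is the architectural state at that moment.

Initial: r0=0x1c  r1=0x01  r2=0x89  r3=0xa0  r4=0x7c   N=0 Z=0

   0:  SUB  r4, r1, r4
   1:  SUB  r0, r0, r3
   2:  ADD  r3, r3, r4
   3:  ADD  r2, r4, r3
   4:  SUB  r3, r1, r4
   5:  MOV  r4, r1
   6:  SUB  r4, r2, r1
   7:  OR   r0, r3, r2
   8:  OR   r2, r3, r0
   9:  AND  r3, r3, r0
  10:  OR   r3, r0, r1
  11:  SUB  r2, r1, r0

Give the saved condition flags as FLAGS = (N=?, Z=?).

after  0: r0=0x1c r1=0x01 r2=0x89 r3=0xa0 r4=0x85  N=1 Z=0
after  1: r0=0x7c r1=0x01 r2=0x89 r3=0xa0 r4=0x85  N=0 Z=0
after  2: r0=0x7c r1=0x01 r2=0x89 r3=0x25 r4=0x85  N=0 Z=0
after  3: r0=0x7c r1=0x01 r2=0xaa r3=0x25 r4=0x85  N=1 Z=0
after  4: r0=0x7c r1=0x01 r2=0xaa r3=0x7c r4=0x85  N=0 Z=0
after  5: r0=0x7c r1=0x01 r2=0xaa r3=0x7c r4=0x01  N=0 Z=0
after  6: r0=0x7c r1=0x01 r2=0xaa r3=0x7c r4=0xa9  N=1 Z=0
after  7: r0=0xfe r1=0x01 r2=0xaa r3=0x7c r4=0xa9  N=1 Z=0
-- IRQ taken; context saved, return-PC = 8 --

FLAGS = (N=1, Z=0)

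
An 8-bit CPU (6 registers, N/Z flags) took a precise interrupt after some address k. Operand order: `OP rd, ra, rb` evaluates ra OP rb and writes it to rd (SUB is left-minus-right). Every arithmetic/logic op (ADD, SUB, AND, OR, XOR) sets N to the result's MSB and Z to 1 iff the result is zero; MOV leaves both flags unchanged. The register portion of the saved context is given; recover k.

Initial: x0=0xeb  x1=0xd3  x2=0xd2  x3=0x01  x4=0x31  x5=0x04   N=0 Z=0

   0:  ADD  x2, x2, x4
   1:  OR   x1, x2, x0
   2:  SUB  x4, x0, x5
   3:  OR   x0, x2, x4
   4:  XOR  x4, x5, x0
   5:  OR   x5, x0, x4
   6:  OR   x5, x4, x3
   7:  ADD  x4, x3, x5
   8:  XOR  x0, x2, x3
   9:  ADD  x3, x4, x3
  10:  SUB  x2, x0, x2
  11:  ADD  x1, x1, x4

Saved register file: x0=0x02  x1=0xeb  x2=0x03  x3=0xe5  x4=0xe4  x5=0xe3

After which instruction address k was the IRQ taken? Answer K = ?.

K = 9

after  0: x0=0xeb x1=0xd3 x2=0x03 x3=0x01 x4=0x31 x5=0x04  N=0 Z=0
after  1: x0=0xeb x1=0xeb x2=0x03 x3=0x01 x4=0x31 x5=0x04  N=1 Z=0
after  2: x0=0xeb x1=0xeb x2=0x03 x3=0x01 x4=0xe7 x5=0x04  N=1 Z=0
after  3: x0=0xe7 x1=0xeb x2=0x03 x3=0x01 x4=0xe7 x5=0x04  N=1 Z=0
after  4: x0=0xe7 x1=0xeb x2=0x03 x3=0x01 x4=0xe3 x5=0x04  N=1 Z=0
after  5: x0=0xe7 x1=0xeb x2=0x03 x3=0x01 x4=0xe3 x5=0xe7  N=1 Z=0
after  6: x0=0xe7 x1=0xeb x2=0x03 x3=0x01 x4=0xe3 x5=0xe3  N=1 Z=0
after  7: x0=0xe7 x1=0xeb x2=0x03 x3=0x01 x4=0xe4 x5=0xe3  N=1 Z=0
after  8: x0=0x02 x1=0xeb x2=0x03 x3=0x01 x4=0xe4 x5=0xe3  N=0 Z=0
after  9: x0=0x02 x1=0xeb x2=0x03 x3=0xe5 x4=0xe4 x5=0xe3  N=1 Z=0
-- IRQ taken; context saved, return-PC = 10 --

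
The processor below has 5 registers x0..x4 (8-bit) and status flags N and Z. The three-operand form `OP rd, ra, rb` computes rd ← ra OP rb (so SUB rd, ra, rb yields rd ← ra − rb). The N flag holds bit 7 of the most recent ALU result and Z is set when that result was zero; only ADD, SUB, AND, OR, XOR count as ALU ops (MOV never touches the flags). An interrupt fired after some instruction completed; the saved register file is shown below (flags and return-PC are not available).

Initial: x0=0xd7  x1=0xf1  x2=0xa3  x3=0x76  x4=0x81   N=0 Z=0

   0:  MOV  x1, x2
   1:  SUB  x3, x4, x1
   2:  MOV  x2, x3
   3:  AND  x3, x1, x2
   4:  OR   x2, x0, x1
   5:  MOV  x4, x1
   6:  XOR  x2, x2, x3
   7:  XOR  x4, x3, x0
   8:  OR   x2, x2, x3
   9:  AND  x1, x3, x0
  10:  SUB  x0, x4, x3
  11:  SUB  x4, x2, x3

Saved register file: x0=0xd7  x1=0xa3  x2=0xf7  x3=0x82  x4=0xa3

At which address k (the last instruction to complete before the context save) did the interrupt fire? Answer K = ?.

K = 5

after  0: x0=0xd7 x1=0xa3 x2=0xa3 x3=0x76 x4=0x81  N=0 Z=0
after  1: x0=0xd7 x1=0xa3 x2=0xa3 x3=0xde x4=0x81  N=1 Z=0
after  2: x0=0xd7 x1=0xa3 x2=0xde x3=0xde x4=0x81  N=1 Z=0
after  3: x0=0xd7 x1=0xa3 x2=0xde x3=0x82 x4=0x81  N=1 Z=0
after  4: x0=0xd7 x1=0xa3 x2=0xf7 x3=0x82 x4=0x81  N=1 Z=0
after  5: x0=0xd7 x1=0xa3 x2=0xf7 x3=0x82 x4=0xa3  N=1 Z=0
-- IRQ taken; context saved, return-PC = 6 --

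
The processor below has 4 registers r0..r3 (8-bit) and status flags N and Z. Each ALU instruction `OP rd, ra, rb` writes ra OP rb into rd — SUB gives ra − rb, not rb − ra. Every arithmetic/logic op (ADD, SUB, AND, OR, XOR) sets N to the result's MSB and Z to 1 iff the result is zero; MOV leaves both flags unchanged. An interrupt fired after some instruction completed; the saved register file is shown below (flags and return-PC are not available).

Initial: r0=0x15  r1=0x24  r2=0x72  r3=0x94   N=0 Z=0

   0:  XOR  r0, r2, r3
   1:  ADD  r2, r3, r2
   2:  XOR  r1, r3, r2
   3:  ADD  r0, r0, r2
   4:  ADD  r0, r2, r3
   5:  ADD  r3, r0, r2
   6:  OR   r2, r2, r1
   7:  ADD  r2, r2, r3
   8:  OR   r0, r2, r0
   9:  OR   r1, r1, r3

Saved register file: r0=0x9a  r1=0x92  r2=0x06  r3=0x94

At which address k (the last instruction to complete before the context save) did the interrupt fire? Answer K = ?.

K = 4

after  0: r0=0xe6 r1=0x24 r2=0x72 r3=0x94  N=1 Z=0
after  1: r0=0xe6 r1=0x24 r2=0x06 r3=0x94  N=0 Z=0
after  2: r0=0xe6 r1=0x92 r2=0x06 r3=0x94  N=1 Z=0
after  3: r0=0xec r1=0x92 r2=0x06 r3=0x94  N=1 Z=0
after  4: r0=0x9a r1=0x92 r2=0x06 r3=0x94  N=1 Z=0
-- IRQ taken; context saved, return-PC = 5 --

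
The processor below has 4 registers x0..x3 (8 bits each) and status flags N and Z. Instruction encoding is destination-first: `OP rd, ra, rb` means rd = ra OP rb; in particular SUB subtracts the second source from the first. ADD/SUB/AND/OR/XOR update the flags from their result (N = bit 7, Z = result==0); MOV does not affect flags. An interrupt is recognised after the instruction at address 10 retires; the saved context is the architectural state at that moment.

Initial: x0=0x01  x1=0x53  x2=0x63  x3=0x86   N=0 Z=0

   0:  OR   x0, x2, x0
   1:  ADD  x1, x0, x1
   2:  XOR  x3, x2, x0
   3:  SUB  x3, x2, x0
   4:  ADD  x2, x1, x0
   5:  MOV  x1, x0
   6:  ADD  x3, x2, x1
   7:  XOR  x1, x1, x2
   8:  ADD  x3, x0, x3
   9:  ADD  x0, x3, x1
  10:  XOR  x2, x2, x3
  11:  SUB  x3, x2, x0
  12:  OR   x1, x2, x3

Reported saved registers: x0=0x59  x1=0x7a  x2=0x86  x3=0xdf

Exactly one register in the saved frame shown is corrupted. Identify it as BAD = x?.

after  0: x0=0x63 x1=0x53 x2=0x63 x3=0x86  N=0 Z=0
after  1: x0=0x63 x1=0xb6 x2=0x63 x3=0x86  N=1 Z=0
after  2: x0=0x63 x1=0xb6 x2=0x63 x3=0x00  N=0 Z=1
after  3: x0=0x63 x1=0xb6 x2=0x63 x3=0x00  N=0 Z=1
after  4: x0=0x63 x1=0xb6 x2=0x19 x3=0x00  N=0 Z=0
after  5: x0=0x63 x1=0x63 x2=0x19 x3=0x00  N=0 Z=0
after  6: x0=0x63 x1=0x63 x2=0x19 x3=0x7c  N=0 Z=0
after  7: x0=0x63 x1=0x7a x2=0x19 x3=0x7c  N=0 Z=0
after  8: x0=0x63 x1=0x7a x2=0x19 x3=0xdf  N=1 Z=0
after  9: x0=0x59 x1=0x7a x2=0x19 x3=0xdf  N=0 Z=0
after 10: x0=0x59 x1=0x7a x2=0xc6 x3=0xdf  N=1 Z=0
-- IRQ taken; context saved, return-PC = 11 --
mismatch: x2: reported 0x86 vs actual 0xc6

BAD = x2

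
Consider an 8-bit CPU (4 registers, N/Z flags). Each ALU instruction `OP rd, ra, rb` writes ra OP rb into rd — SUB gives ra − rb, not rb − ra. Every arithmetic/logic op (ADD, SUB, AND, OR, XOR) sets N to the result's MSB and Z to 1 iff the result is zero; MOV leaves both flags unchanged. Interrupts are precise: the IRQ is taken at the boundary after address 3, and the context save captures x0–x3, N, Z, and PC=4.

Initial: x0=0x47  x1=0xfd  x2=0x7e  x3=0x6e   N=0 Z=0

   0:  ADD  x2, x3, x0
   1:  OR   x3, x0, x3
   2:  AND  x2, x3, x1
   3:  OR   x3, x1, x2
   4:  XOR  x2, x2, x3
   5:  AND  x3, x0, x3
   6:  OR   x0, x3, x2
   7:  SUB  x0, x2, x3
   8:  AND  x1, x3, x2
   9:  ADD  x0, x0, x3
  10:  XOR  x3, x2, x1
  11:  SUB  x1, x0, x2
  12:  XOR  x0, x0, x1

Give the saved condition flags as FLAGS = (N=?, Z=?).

FLAGS = (N=1, Z=0)

after  0: x0=0x47 x1=0xfd x2=0xb5 x3=0x6e  N=1 Z=0
after  1: x0=0x47 x1=0xfd x2=0xb5 x3=0x6f  N=0 Z=0
after  2: x0=0x47 x1=0xfd x2=0x6d x3=0x6f  N=0 Z=0
after  3: x0=0x47 x1=0xfd x2=0x6d x3=0xfd  N=1 Z=0
-- IRQ taken; context saved, return-PC = 4 --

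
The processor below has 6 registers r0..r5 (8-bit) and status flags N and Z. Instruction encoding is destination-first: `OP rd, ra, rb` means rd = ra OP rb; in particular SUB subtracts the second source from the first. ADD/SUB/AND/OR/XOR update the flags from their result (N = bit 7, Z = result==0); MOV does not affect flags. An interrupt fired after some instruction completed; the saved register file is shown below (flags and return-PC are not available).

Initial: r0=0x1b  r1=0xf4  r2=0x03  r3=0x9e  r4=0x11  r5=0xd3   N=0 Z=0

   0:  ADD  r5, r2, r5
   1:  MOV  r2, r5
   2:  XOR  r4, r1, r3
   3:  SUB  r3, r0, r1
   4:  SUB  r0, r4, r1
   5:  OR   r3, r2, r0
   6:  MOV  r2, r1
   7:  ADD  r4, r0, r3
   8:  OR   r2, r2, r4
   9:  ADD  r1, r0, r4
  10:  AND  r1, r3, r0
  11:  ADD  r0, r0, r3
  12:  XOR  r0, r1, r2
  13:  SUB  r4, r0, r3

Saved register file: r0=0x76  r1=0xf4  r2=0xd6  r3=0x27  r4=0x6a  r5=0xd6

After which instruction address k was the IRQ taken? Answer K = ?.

K = 4

after  0: r0=0x1b r1=0xf4 r2=0x03 r3=0x9e r4=0x11 r5=0xd6  N=1 Z=0
after  1: r0=0x1b r1=0xf4 r2=0xd6 r3=0x9e r4=0x11 r5=0xd6  N=1 Z=0
after  2: r0=0x1b r1=0xf4 r2=0xd6 r3=0x9e r4=0x6a r5=0xd6  N=0 Z=0
after  3: r0=0x1b r1=0xf4 r2=0xd6 r3=0x27 r4=0x6a r5=0xd6  N=0 Z=0
after  4: r0=0x76 r1=0xf4 r2=0xd6 r3=0x27 r4=0x6a r5=0xd6  N=0 Z=0
-- IRQ taken; context saved, return-PC = 5 --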